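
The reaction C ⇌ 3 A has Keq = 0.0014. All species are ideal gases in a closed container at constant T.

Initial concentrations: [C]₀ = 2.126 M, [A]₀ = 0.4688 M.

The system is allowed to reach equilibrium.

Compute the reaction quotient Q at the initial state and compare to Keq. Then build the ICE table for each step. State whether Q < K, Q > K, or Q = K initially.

Q₀ = 0.04846 vs Keq = 0.0014 ⇒ Q>K, reverse
Step 1:
                  C         A
  init        2.126    0.4688
  Δ          0.1075   -0.3226
  eq          2.234    0.1462
  solve Keq expr → x = -0.1075; check Q = 0.0014

Q₀ = 0.04846; Q > K (proceeds reverse)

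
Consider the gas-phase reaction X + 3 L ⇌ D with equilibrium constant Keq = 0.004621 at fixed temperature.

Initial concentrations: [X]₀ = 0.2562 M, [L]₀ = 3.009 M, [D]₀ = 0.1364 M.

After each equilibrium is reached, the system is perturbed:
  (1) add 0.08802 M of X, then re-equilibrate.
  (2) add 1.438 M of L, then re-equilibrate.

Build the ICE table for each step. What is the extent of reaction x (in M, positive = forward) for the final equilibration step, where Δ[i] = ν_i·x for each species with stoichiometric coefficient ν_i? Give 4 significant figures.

Q₀ = 0.01954 vs Keq = 0.004621 ⇒ Q>K, reverse
Step 1:
                  X         L         D
  I          0.2562     3.009    0.1364
  C         0.08238    0.2472  -0.08238
  E          0.3386     3.256   0.05402
  solve Keq expr → x = -0.08238; check Q = 0.004621
Then add 0.08802 M of X.
Step 2:
                  X         L         D
  I          0.4266     3.256   0.05402
  C        -0.01047  -0.03141   0.01047
  E          0.4161     3.225   0.06448
  solve Keq expr → x = 0.01047; check Q = 0.004621
Then add 1.438 M of L.
Step 3:
                  X         L         D
  I          0.4161     4.663   0.06448
  C        -0.07398   -0.2219   0.07398
  E          0.3422     4.441    0.1385
  solve Keq expr → x = 0.07398; check Q = 0.004621

x = 0.07398 M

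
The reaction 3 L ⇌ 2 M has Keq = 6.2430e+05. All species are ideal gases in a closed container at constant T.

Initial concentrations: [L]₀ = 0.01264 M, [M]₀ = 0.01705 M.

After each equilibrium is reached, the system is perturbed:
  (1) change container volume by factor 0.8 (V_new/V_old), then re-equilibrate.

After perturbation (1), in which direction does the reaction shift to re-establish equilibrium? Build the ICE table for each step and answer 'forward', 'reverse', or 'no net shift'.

Direction: forward

Q₀ = 143.9 vs Keq = 6.2430e+05 ⇒ Q<K, forward
Step 1:
                   L          M
  I          0.01264    0.01705
  C         -0.01164   0.007763
  E       9.9538e-04    0.02481
  solve Keq expr → x = 0.003882; check Q = 6.2430e+05
Then change container volume by factor 0.8 (V_new/V_old).
Step 2:
                   L          M
  I         0.001244    0.03102
  C       -8.7737e-05 5.8491e-05
  E         0.001156    0.03107
  solve Keq expr → x = 2.9246e-05; check Q = 6.2430e+05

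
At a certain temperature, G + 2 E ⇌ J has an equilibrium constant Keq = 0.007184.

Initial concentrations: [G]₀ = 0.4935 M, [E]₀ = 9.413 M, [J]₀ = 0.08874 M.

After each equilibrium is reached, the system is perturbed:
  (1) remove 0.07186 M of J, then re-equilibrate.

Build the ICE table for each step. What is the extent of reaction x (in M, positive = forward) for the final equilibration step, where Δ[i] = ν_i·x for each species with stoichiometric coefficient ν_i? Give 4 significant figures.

x = 0.04263 M

Q₀ = 0.002029 vs Keq = 0.007184 ⇒ Q<K, forward
Step 1:
                    G           E           J
  I            0.4935       9.413     0.08874
  C             -0.13       -0.26        0.13
  E            0.3635       9.153      0.2188
  solve Keq expr → x = 0.13; check Q = 0.007184
Then remove 0.07186 M of J.
Step 2:
                    G           E           J
  I            0.3635       9.153      0.1469
  C          -0.04263    -0.08525     0.04263
  E            0.3209       9.068      0.1895
  solve Keq expr → x = 0.04263; check Q = 0.007184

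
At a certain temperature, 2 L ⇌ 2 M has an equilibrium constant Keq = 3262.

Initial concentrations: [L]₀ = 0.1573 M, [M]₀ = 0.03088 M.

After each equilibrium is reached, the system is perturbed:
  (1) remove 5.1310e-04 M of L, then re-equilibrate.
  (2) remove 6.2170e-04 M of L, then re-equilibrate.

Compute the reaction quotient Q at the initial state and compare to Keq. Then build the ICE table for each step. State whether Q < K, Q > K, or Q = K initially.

Q₀ = 0.03854 vs Keq = 3262 ⇒ Q<K, forward
Step 1:
                    L           M
  Initial      0.1573     0.03088
  Change      -0.1541      0.1541
  Equil      0.003238      0.1849
  solve Keq expr → x = 0.07703; check Q = 3262
Then remove 5.1310e-04 M of L.
Step 2:
                    L           M
  Initial    0.002725      0.1849
  Change   5.0427e-04 -5.0427e-04
  Equil      0.003229      0.1844
  solve Keq expr → x = -2.5214e-04; check Q = 3262
Then remove 6.2170e-04 M of L.
Step 3:
                    L           M
  Initial    0.002608      0.1844
  Change   6.1100e-04 -6.1100e-04
  Equil      0.003219      0.1838
  solve Keq expr → x = -3.0550e-04; check Q = 3262

Q₀ = 0.03854; Q < K (proceeds forward)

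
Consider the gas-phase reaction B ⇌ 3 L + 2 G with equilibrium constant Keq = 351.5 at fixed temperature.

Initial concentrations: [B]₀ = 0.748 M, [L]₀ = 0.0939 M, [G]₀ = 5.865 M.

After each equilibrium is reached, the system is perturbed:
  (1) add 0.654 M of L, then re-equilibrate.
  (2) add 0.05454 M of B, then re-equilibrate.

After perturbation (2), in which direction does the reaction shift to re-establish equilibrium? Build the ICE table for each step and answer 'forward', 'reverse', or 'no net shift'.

Direction: forward

Q₀ = 0.03807 vs Keq = 351.5 ⇒ Q<K, forward
Step 1:
                    B           L           G
  I             0.748      0.0939       5.865
  C           -0.4232        1.27      0.8464
  E            0.3248       1.363       6.711
  solve Keq expr → x = 0.4232; check Q = 351.5
Then add 0.654 M of L.
Step 2:
                    B           L           G
  I            0.3248       2.017       6.711
  C            0.1437     -0.4312     -0.2875
  E            0.4686       1.586       6.424
  solve Keq expr → x = -0.1437; check Q = 351.5
Then add 0.05454 M of B.
Step 3:
                    B           L           G
  I            0.5231       1.586       6.424
  C          -0.01349     0.04048     0.02698
  E            0.5096       1.627       6.451
  solve Keq expr → x = 0.01349; check Q = 351.5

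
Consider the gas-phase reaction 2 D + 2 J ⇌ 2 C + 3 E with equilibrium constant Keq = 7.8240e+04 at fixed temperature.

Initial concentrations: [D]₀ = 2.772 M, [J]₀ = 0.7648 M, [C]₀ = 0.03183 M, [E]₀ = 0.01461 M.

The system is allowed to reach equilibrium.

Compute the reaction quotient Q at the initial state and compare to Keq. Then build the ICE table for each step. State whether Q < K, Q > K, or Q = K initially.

Q₀ = 7.0298e-10 vs Keq = 7.8240e+04 ⇒ Q<K, forward
Step 1:
                  D         J         C         E
  init        2.772    0.7648   0.03183   0.01461
  Δ          -0.763    -0.763     0.763     1.145
  eq          2.009  0.001765    0.7949     1.159
  solve Keq expr → x = 0.3815; check Q = 7.8240e+04

Q₀ = 7.0298e-10; Q < K (proceeds forward)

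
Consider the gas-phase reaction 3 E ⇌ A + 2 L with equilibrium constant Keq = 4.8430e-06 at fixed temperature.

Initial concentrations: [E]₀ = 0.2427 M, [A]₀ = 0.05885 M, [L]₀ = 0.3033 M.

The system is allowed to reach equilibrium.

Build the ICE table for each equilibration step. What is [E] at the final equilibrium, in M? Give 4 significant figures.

Q₀ = 0.3787 vs Keq = 4.8430e-06 ⇒ Q>K, reverse
Step 1:
                  E         A         L
  init       0.2427   0.05885    0.3033
  Δ          0.1765  -0.05884   -0.1177
  eq         0.4192 1.0356e-05    0.1856
  solve Keq expr → x = -0.05884; check Q = 4.8430e-06

[E]_eq = 0.4192 M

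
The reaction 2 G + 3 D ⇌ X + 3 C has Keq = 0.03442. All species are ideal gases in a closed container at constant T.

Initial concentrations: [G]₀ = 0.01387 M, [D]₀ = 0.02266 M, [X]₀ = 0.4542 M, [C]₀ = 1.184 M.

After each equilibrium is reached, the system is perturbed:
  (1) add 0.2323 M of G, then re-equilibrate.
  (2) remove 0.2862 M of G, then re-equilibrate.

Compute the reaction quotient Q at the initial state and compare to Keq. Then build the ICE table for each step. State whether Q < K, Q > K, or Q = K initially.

Q₀ = 3.3680e+08; Q > K (proceeds reverse)

Q₀ = 3.3680e+08 vs Keq = 0.03442 ⇒ Q>K, reverse
Step 1:
                  G         D         X         C
  I         0.01387   0.02266    0.4542     1.184
  C          0.5589    0.8384   -0.2795   -0.8384
  E          0.5728    0.8611    0.1747    0.3456
  solve Keq expr → x = -0.2795; check Q = 0.03442
Then add 0.2323 M of G.
Step 2:
                  G         D         X         C
  I          0.8051    0.8611    0.1747    0.3456
  C        -0.02974  -0.04461   0.01487   0.04461
  E          0.7754    0.8165    0.1896    0.3902
  solve Keq expr → x = 0.01487; check Q = 0.03442
Then remove 0.2862 M of G.
Step 3:
                  G         D         X         C
  I          0.4892    0.8165    0.1896    0.3902
  C          0.0376    0.0564   -0.0188   -0.0564
  E          0.5268    0.8729    0.1708    0.3338
  solve Keq expr → x = -0.0188; check Q = 0.03442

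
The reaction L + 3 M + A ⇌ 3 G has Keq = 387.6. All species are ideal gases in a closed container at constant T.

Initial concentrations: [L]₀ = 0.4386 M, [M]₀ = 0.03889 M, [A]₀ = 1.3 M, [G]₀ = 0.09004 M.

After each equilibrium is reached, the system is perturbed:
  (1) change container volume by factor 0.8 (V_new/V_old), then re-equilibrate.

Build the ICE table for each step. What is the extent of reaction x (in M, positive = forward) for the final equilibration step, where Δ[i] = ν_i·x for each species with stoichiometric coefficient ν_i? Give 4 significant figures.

Q₀ = 21.77 vs Keq = 387.6 ⇒ Q<K, forward
Step 1:
                   L          M          A          G
  Initial     0.4386    0.03889        1.3    0.09004
  Change   -0.006827   -0.02048  -0.006827    0.02048
  Equil       0.4318    0.01841      1.293     0.1105
  solve Keq expr → x = 0.006827; check Q = 387.6
Then change container volume by factor 0.8 (V_new/V_old).
Step 2:
                   L          M          A          G
  Initial     0.5397    0.02301      1.616     0.1382
  Change  -9.2265e-04  -0.002768 -9.2265e-04   0.002768
  Equil       0.5388    0.02024      1.616     0.1409
  solve Keq expr → x = 9.2265e-04; check Q = 387.6

x = 9.2265e-04 M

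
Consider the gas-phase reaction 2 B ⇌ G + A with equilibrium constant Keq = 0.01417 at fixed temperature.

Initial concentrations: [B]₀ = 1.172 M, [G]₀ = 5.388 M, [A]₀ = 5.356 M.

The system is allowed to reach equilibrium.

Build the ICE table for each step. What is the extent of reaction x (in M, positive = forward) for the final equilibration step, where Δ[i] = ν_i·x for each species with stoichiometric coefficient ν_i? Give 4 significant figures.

Q₀ = 21.01 vs Keq = 0.01417 ⇒ Q>K, reverse
Step 1:
                    B           G           A
  init          1.172       5.388       5.356
  Δ             8.452      -4.226      -4.226
  eq            9.624       1.162        1.13
  solve Keq expr → x = -4.226; check Q = 0.01417

x = -4.226 M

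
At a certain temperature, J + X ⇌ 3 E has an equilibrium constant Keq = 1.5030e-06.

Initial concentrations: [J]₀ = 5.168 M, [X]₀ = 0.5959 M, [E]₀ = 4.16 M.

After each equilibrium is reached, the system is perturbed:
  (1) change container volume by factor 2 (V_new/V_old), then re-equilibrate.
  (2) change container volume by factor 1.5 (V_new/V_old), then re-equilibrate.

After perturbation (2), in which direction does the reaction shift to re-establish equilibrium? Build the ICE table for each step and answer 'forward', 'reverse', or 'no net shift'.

Direction: forward

Q₀ = 23.38 vs Keq = 1.5030e-06 ⇒ Q>K, reverse
Step 1:
                   J          X          E
  Initial      5.168     0.5959       4.16
  Change       1.378      1.378     -4.133
  Equil        6.546      1.974    0.02688
  solve Keq expr → x = -1.378; check Q = 1.5030e-06
Then change container volume by factor 2 (V_new/V_old).
Step 2:
                   J          X          E
  Initial      3.273     0.9868    0.01344
  Change   -0.001161  -0.001161   0.003484
  Equil        3.272     0.9856    0.01692
  solve Keq expr → x = 0.001161; check Q = 1.5030e-06
Then change container volume by factor 1.5 (V_new/V_old).
Step 3:
                   J          X          E
  Initial      2.181     0.6571    0.01128
  Change  -5.4269e-04 -5.4269e-04   0.001628
  Equil        2.181     0.6566    0.01291
  solve Keq expr → x = 5.4269e-04; check Q = 1.5030e-06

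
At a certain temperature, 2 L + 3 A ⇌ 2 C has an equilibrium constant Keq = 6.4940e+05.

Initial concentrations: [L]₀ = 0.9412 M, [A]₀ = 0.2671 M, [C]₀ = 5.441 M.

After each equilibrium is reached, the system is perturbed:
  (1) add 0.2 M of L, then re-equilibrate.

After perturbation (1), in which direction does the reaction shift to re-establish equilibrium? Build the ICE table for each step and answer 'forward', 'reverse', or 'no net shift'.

Direction: forward

Q₀ = 1754 vs Keq = 6.4940e+05 ⇒ Q<K, forward
Step 1:
                   L          A          C
  I           0.9412     0.2671      5.441
  C          -0.1497    -0.2246     0.1497
  E           0.7915    0.04251      5.591
  solve Keq expr → x = 0.07486; check Q = 6.4940e+05
Then add 0.2 M of L.
Step 2:
                   L          A          C
  I           0.9915    0.04251      5.591
  C        -0.003877  -0.005816   0.003877
  E           0.9876     0.0367      5.595
  solve Keq expr → x = 0.001939; check Q = 6.4940e+05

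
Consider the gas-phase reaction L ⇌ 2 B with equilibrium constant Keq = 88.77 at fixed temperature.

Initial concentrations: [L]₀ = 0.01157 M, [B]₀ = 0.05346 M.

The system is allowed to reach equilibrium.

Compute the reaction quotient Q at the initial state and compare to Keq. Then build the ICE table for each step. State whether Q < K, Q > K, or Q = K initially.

Q₀ = 0.247 vs Keq = 88.77 ⇒ Q<K, forward
Step 1:
                    L           B
  init        0.01157     0.05346
  Δ           -0.0115     0.02301
  eq       6.5871e-05     0.07647
  solve Keq expr → x = 0.0115; check Q = 88.77

Q₀ = 0.247; Q < K (proceeds forward)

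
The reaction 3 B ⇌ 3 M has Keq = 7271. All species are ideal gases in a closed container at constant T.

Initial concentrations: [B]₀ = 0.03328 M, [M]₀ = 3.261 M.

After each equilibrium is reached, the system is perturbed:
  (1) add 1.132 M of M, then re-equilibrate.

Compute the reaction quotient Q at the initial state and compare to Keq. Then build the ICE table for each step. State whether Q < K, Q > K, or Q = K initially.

Q₀ = 9.4081e+05; Q > K (proceeds reverse)

Q₀ = 9.4081e+05 vs Keq = 7271 ⇒ Q>K, reverse
Step 1:
                    B           M
  I           0.03328       3.261
  C            0.1284     -0.1284
  E            0.1617       3.133
  solve Keq expr → x = -0.04281; check Q = 7271
Then add 1.132 M of M.
Step 2:
                    B           M
  I            0.1617       4.265
  C           0.05556    -0.05556
  E            0.2173       4.209
  solve Keq expr → x = -0.01852; check Q = 7271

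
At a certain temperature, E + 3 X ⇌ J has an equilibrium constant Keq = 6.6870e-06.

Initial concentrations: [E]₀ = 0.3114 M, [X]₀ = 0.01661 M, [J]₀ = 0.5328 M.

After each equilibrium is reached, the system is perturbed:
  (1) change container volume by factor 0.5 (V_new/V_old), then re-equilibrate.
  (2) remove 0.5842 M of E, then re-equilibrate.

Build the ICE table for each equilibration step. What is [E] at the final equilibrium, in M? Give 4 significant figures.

Q₀ = 3.7337e+05 vs Keq = 6.6870e-06 ⇒ Q>K, reverse
Step 1:
                   E          X          J
  Initial     0.3114    0.01661     0.5328
  Change      0.5328      1.598    -0.5328
  Equil       0.8442      1.615 2.3776e-05
  solve Keq expr → x = -0.5328; check Q = 6.6870e-06
Then change container volume by factor 0.5 (V_new/V_old).
Step 2:
                   E          X          J
  Initial      1.688       3.23 4.7551e-05
  Change  -3.3243e-04 -9.9730e-04 3.3243e-04
  Equil        1.688      3.229 3.7998e-04
  solve Keq expr → x = 3.3243e-04; check Q = 6.6870e-06
Then remove 0.5842 M of E.
Step 3:
                   E          X          J
  Initial      1.104      3.229 3.7998e-04
  Change  1.3139e-04 3.9416e-04 -1.3139e-04
  Equil        1.104      3.229 2.4860e-04
  solve Keq expr → x = -1.3139e-04; check Q = 6.6870e-06

[E]_eq = 1.104 M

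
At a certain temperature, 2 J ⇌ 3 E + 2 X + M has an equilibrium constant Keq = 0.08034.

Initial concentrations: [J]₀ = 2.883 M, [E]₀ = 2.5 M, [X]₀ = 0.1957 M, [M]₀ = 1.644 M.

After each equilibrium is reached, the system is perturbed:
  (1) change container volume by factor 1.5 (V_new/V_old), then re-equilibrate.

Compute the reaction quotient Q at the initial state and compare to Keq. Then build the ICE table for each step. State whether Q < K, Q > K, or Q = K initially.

Q₀ = 0.1184; Q > K (proceeds reverse)

Q₀ = 0.1184 vs Keq = 0.08034 ⇒ Q>K, reverse
Step 1:
                   J          E          X          M
  I            2.883        2.5     0.1957      1.644
  C            0.028     -0.042     -0.028     -0.014
  E            2.911      2.458     0.1677       1.63
  solve Keq expr → x = -0.014; check Q = 0.08034
Then change container volume by factor 1.5 (V_new/V_old).
Step 2:
                   J          E          X          M
  I            1.941      1.639     0.1118      1.087
  C         -0.09489     0.1423    0.09489    0.04744
  E            1.846      1.781     0.2067      1.134
  solve Keq expr → x = 0.04744; check Q = 0.08034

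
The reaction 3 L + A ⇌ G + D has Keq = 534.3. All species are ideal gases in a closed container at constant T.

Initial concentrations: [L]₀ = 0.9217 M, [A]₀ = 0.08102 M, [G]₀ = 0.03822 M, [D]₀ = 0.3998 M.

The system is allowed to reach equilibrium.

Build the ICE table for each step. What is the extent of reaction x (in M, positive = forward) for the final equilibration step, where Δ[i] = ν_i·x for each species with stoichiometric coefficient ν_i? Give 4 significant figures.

Q₀ = 0.2409 vs Keq = 534.3 ⇒ Q<K, forward
Step 1:
                  L         A         G         D
  I          0.9217   0.08102   0.03822    0.3998
  C          -0.242  -0.08068   0.08068   0.08068
  E          0.6797 3.4056e-04    0.1189    0.4805
  solve Keq expr → x = 0.08068; check Q = 534.3

x = 0.08068 M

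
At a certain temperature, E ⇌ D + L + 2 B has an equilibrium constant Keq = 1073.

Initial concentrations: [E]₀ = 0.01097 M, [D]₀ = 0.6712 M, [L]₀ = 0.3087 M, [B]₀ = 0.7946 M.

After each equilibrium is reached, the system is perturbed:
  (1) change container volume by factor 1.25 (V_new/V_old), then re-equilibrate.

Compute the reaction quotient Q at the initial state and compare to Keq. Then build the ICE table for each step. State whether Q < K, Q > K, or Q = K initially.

Q₀ = 11.93 vs Keq = 1073 ⇒ Q<K, forward
Step 1:
                  E         D         L         B
  I         0.01097    0.6712    0.3087    0.7946
  C        -0.01083   0.01083   0.01083   0.02167
  E       1.3533e-04     0.682    0.3195    0.8163
  solve Keq expr → x = 0.01083; check Q = 1073
Then change container volume by factor 1.25 (V_new/V_old).
Step 2:
                  E         D         L         B
  I       1.0826e-04    0.5456    0.2556     0.653
  C       -5.2798e-05 5.2798e-05 5.2798e-05 1.0560e-04
  E       5.5466e-05    0.5457    0.2557    0.6531
  solve Keq expr → x = 5.2798e-05; check Q = 1073

Q₀ = 11.93; Q < K (proceeds forward)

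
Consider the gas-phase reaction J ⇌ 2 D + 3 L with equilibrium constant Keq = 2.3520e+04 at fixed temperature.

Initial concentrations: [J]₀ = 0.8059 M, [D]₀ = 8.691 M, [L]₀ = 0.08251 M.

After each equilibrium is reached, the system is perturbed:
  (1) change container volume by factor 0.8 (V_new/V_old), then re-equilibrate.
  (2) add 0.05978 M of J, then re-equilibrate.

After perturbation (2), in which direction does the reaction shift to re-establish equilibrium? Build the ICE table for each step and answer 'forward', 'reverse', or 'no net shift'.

Direction: forward

Q₀ = 0.05265 vs Keq = 2.3520e+04 ⇒ Q<K, forward
Step 1:
                   J          D          L
  Initial     0.8059      8.691    0.08251
  Change     -0.7499        1.5       2.25
  Equil      0.05601      10.19      2.332
  solve Keq expr → x = 0.7499; check Q = 2.3520e+04
Then change container volume by factor 0.8 (V_new/V_old).
Step 2:
                   J          D          L
  Initial    0.07001      12.74      2.915
  Change      0.0657    -0.1314    -0.1971
  Equil       0.1357      12.61      2.718
  solve Keq expr → x = -0.0657; check Q = 2.3520e+04
Then add 0.05978 M of J.
Step 3:
                   J          D          L
  Initial     0.1955      12.61      2.718
  Change    -0.03937    0.07875     0.1181
  Equil       0.1561      12.69      2.836
  solve Keq expr → x = 0.03937; check Q = 2.3520e+04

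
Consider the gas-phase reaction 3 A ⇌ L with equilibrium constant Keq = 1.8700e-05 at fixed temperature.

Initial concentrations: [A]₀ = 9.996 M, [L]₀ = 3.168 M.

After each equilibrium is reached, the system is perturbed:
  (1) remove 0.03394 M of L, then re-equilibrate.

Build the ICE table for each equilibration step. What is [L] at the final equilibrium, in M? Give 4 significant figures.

Q₀ = 0.003172 vs Keq = 1.8700e-05 ⇒ Q>K, reverse
Step 1:
                  A         L
  I           9.996     3.168
  C           9.113    -3.038
  E           19.11    0.1305
  solve Keq expr → x = -3.038; check Q = 1.8700e-05
Then remove 0.03394 M of L.
Step 2:
                  A         L
  I           19.11   0.09653
  C        -0.09595   0.03198
  E           19.01    0.1285
  solve Keq expr → x = 0.03198; check Q = 1.8700e-05

[L]_eq = 0.1285 M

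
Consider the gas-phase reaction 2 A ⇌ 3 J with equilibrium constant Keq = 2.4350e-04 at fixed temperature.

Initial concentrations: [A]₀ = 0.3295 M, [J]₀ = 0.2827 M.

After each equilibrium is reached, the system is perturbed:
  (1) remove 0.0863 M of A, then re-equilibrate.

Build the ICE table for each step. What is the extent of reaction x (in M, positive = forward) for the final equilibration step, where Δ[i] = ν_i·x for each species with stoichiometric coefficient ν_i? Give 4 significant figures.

Q₀ = 0.2081 vs Keq = 2.4350e-04 ⇒ Q>K, reverse
Step 1:
                    A           J
  init         0.3295      0.2827
  Δ            0.1625     -0.2438
  eq            0.492     0.03892
  solve Keq expr → x = -0.08126; check Q = 2.4350e-04
Then remove 0.0863 M of A.
Step 2:
                    A           J
  init         0.4057     0.03892
  Δ          0.003017   -0.004526
  eq           0.4087     0.03439
  solve Keq expr → x = -0.001509; check Q = 2.4350e-04

x = -0.001509 M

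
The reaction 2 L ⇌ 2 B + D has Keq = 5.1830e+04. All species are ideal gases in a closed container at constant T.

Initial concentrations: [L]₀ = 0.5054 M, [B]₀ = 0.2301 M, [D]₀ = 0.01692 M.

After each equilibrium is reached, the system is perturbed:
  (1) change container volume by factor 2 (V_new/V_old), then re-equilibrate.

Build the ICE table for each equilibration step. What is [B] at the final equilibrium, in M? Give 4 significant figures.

Q₀ = 0.003507 vs Keq = 5.1830e+04 ⇒ Q<K, forward
Step 1:
                    L           B           D
  init         0.5054      0.2301     0.01692
  Δ           -0.5037      0.5037      0.2519
  eq         0.001671      0.7338      0.2688
  solve Keq expr → x = 0.2519; check Q = 5.1830e+04
Then change container volume by factor 2 (V_new/V_old).
Step 2:
                    L           B           D
  init     8.3556e-04      0.3669      0.1344
  Δ       -2.4407e-04  2.4407e-04  1.2203e-04
  eq       5.9149e-04      0.3672      0.1345
  solve Keq expr → x = 1.2203e-04; check Q = 5.1830e+04

[B]_eq = 0.3672 M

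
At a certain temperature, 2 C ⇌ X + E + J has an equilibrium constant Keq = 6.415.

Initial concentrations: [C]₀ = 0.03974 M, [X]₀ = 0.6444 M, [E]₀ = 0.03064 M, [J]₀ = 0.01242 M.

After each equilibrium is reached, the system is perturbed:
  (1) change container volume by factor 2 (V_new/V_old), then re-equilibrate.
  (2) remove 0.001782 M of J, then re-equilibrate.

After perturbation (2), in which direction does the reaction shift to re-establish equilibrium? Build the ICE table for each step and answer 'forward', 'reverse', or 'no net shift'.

Direction: forward

Q₀ = 0.1553 vs Keq = 6.415 ⇒ Q<K, forward
Step 1:
                    C           X           E           J
  I           0.03974      0.6444     0.03064     0.01242
  C          -0.02863     0.01432     0.01432     0.01432
  E           0.01111      0.6587     0.04496     0.02674
  solve Keq expr → x = 0.01432; check Q = 6.415
Then change container volume by factor 2 (V_new/V_old).
Step 2:
                    C           X           E           J
  I          0.005555      0.3294     0.02248     0.01337
  C         -0.001452  7.2624e-04  7.2624e-04  7.2624e-04
  E          0.004102      0.3301      0.0232     0.01409
  solve Keq expr → x = 7.2624e-04; check Q = 6.415
Then remove 0.001782 M of J.
Step 3:
                    C           X           E           J
  I          0.004102      0.3301      0.0232     0.01231
  C       -2.3893e-04  1.1947e-04  1.1947e-04  1.1947e-04
  E          0.003863      0.3302     0.02332     0.01243
  solve Keq expr → x = 1.1947e-04; check Q = 6.415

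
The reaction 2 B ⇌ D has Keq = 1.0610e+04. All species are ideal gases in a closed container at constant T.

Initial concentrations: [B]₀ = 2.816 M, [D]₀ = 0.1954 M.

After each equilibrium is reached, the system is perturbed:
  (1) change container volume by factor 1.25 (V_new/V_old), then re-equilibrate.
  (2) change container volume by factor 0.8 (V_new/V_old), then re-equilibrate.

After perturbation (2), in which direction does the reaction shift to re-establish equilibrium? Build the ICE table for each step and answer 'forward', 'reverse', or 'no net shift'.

Direction: forward

Q₀ = 0.02464 vs Keq = 1.0610e+04 ⇒ Q<K, forward
Step 1:
                    B           D
  I             2.816      0.1954
  C            -2.804       1.402
  E           0.01227       1.597
  solve Keq expr → x = 1.402; check Q = 1.0610e+04
Then change container volume by factor 1.25 (V_new/V_old).
Step 2:
                    B           D
  I          0.009816       1.278
  C          0.001156 -5.7805e-04
  E           0.01097       1.277
  solve Keq expr → x = -5.7805e-04; check Q = 1.0610e+04
Then change container volume by factor 0.8 (V_new/V_old).
Step 3:
                    B           D
  I           0.01371       1.597
  C         -0.001445  7.2256e-04
  E           0.01227       1.597
  solve Keq expr → x = 7.2256e-04; check Q = 1.0610e+04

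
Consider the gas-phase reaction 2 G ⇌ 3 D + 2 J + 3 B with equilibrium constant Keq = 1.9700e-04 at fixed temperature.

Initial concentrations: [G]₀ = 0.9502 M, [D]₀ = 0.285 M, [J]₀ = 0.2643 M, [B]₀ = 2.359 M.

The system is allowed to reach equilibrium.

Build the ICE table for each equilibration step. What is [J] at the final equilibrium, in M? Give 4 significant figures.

[J]_eq = 0.1427 M

Q₀ = 0.02351 vs Keq = 1.9700e-04 ⇒ Q>K, reverse
Step 1:
                    G           D           J           B
  init         0.9502       0.285      0.2643       2.359
  Δ            0.1216     -0.1825     -0.1216     -0.1825
  eq            1.072      0.1025      0.1427       2.177
  solve Keq expr → x = -0.06082; check Q = 1.9700e-04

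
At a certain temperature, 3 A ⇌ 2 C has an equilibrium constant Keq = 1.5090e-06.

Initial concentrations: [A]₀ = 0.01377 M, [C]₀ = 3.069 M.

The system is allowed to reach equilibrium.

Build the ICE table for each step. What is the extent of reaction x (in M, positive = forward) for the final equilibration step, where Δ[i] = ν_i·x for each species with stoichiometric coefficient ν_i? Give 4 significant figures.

x = -1.528 M

Q₀ = 3.6074e+06 vs Keq = 1.5090e-06 ⇒ Q>K, reverse
Step 1:
                    A           C
  I           0.01377       3.069
  C             4.585      -3.057
  E             4.599     0.01212
  solve Keq expr → x = -1.528; check Q = 1.5090e-06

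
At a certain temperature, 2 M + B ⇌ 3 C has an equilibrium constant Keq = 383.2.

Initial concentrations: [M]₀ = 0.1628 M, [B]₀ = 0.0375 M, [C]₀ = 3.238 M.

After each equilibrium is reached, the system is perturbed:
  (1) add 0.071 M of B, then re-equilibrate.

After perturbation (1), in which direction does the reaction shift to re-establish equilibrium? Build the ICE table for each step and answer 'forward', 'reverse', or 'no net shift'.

Q₀ = 3.4158e+04 vs Keq = 383.2 ⇒ Q>K, reverse
Step 1:
                    M           B           C
  Initial      0.1628      0.0375       3.238
  Change       0.3412      0.1706     -0.5118
  Equil         0.504      0.2081       2.726
  solve Keq expr → x = -0.1706; check Q = 383.2
Then add 0.071 M of B.
Step 2:
                    M           B           C
  Initial       0.504      0.2791       2.726
  Change     -0.03853    -0.01927      0.0578
  Equil        0.4655      0.2598       2.784
  solve Keq expr → x = 0.01927; check Q = 383.2

Direction: forward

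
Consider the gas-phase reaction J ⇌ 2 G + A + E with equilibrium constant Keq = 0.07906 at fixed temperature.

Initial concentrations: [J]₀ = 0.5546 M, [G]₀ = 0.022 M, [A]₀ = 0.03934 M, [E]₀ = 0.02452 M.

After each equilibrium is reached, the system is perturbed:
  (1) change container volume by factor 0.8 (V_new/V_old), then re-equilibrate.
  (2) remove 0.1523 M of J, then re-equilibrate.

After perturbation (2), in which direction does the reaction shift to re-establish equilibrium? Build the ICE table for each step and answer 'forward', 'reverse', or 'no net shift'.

Direction: reverse

Q₀ = 8.4182e-07 vs Keq = 0.07906 ⇒ Q<K, forward
Step 1:
                    J           G           A           E
  init         0.5546       0.022     0.03934     0.02452
  Δ            -0.256      0.5119       0.256       0.256
  eq           0.2986      0.5339      0.2953      0.2805
  solve Keq expr → x = 0.256; check Q = 0.07906
Then change container volume by factor 0.8 (V_new/V_old).
Step 2:
                    J           G           A           E
  init         0.3733      0.6674      0.3691      0.3506
  Δ           0.04491    -0.08981    -0.04491    -0.04491
  eq           0.4182      0.5776      0.3242      0.3057
  solve Keq expr → x = -0.04491; check Q = 0.07906
Then remove 0.1523 M of J.
Step 3:
                    J           G           A           E
  init         0.2659      0.5776      0.3242      0.3057
  Δ           0.02591    -0.05182    -0.02591    -0.02591
  eq           0.2918      0.5258      0.2983      0.2798
  solve Keq expr → x = -0.02591; check Q = 0.07906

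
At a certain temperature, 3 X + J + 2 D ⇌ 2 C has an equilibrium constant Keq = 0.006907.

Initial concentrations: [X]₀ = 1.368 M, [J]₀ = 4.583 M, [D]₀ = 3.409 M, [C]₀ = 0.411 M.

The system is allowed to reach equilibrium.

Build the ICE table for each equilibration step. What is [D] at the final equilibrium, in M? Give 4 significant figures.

[D]_eq = 3.204 M

Q₀ = 0.001239 vs Keq = 0.006907 ⇒ Q<K, forward
Step 1:
                  X         J         D         C
  I           1.368     4.583     3.409     0.411
  C         -0.3072   -0.1024   -0.2048    0.2048
  E           1.061     4.481     3.204    0.6158
  solve Keq expr → x = 0.1024; check Q = 0.006907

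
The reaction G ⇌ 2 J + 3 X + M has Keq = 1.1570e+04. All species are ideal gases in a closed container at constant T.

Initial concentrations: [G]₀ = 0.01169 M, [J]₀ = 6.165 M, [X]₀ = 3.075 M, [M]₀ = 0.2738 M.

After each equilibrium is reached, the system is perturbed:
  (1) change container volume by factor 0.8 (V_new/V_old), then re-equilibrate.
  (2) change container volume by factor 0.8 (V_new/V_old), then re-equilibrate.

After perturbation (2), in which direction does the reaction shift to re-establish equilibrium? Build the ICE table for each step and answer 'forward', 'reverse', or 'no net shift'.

Direction: reverse

Q₀ = 2.5883e+04 vs Keq = 1.1570e+04 ⇒ Q>K, reverse
Step 1:
                    G           J           X           M
  init        0.01169       6.165       3.075      0.2738
  Δ           0.01222    -0.02444    -0.03666    -0.01222
  eq          0.02391       6.141       3.038      0.2616
  solve Keq expr → x = -0.01222; check Q = 1.1570e+04
Then change container volume by factor 0.8 (V_new/V_old).
Step 2:
                    G           J           X           M
  init        0.02989       7.676       3.798       0.327
  Δ            0.0409    -0.08179     -0.1227     -0.0409
  eq          0.07078       7.594       3.675      0.2861
  solve Keq expr → x = -0.0409; check Q = 1.1570e+04
Then change container volume by factor 0.8 (V_new/V_old).
Step 3:
                    G           J           X           M
  init        0.08848       9.492       4.594      0.3576
  Δ           0.08195     -0.1639     -0.2459    -0.08195
  eq           0.1704       9.328       4.348      0.2756
  solve Keq expr → x = -0.08195; check Q = 1.1570e+04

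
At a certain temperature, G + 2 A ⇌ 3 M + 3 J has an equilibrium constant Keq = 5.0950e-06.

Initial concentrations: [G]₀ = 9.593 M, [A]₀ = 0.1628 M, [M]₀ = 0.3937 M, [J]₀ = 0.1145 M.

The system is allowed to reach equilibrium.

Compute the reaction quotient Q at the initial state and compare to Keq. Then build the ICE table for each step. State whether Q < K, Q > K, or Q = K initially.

Q₀ = 3.6029e-04; Q > K (proceeds reverse)

Q₀ = 3.6029e-04 vs Keq = 5.0950e-06 ⇒ Q>K, reverse
Step 1:
                    G           A           M           J
  init          9.593      0.1628      0.3937      0.1145
  Δ           0.02461     0.04922    -0.07382    -0.07382
  eq            9.618       0.212      0.3199     0.04068
  solve Keq expr → x = -0.02461; check Q = 5.0950e-06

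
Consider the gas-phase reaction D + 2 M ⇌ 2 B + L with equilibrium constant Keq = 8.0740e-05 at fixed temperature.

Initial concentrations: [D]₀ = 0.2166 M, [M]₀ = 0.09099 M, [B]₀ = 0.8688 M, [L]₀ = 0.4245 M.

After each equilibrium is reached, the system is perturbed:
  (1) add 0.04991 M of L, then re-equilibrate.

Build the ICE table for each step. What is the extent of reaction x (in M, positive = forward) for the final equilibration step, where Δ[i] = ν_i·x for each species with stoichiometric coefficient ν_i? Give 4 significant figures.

Q₀ = 178.7 vs Keq = 8.0740e-05 ⇒ Q>K, reverse
Step 1:
                  D         M         B         L
  I          0.2166   0.09099    0.8688    0.4245
  C          0.4087    0.8174   -0.8174   -0.4087
  E          0.6253    0.9084   0.05137   0.01579
  solve Keq expr → x = -0.4087; check Q = 8.0740e-05
Then add 0.04991 M of L.
Step 2:
                  D         M         B         L
  I          0.6253    0.9084   0.05137    0.0657
  C         0.01137   0.02273  -0.02273  -0.01137
  E          0.6367    0.9311   0.02864   0.05433
  solve Keq expr → x = -0.01137; check Q = 8.0740e-05

x = -0.01137 M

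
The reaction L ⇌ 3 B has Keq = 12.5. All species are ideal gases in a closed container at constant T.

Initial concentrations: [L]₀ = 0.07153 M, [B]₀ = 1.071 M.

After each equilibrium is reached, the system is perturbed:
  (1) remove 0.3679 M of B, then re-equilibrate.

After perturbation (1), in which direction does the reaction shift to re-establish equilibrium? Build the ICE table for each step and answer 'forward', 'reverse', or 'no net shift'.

Direction: forward

Q₀ = 17.17 vs Keq = 12.5 ⇒ Q>K, reverse
Step 1:
                    L           B
  I           0.07153       1.071
  C           0.01493    -0.04478
  E           0.08646       1.026
  solve Keq expr → x = -0.01493; check Q = 12.5
Then remove 0.3679 M of B.
Step 2:
                    L           B
  I           0.08646      0.6583
  C          -0.04604      0.1381
  E           0.04042      0.7964
  solve Keq expr → x = 0.04604; check Q = 12.5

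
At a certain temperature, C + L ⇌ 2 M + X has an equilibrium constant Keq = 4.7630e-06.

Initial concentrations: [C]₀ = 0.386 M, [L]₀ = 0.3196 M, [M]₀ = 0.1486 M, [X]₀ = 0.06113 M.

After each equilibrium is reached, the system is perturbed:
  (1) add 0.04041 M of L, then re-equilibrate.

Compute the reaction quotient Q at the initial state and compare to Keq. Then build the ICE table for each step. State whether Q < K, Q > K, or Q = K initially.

Q₀ = 0.01094; Q > K (proceeds reverse)

Q₀ = 0.01094 vs Keq = 4.7630e-06 ⇒ Q>K, reverse
Step 1:
                   C          L          M          X
  Initial      0.386     0.3196     0.1486    0.06113
  Change     0.06013    0.06013    -0.1203   -0.06013
  Equil       0.4461     0.3797    0.02835   0.001004
  solve Keq expr → x = -0.06013; check Q = 4.7630e-06
Then add 0.04041 M of L.
Step 2:
                   C          L          M          X
  Initial     0.4461     0.4201    0.02835   0.001004
  Change  -9.2089e-05 -9.2089e-05 1.8418e-04 9.2089e-05
  Equil        0.446       0.42    0.02853   0.001096
  solve Keq expr → x = 9.2089e-05; check Q = 4.7630e-06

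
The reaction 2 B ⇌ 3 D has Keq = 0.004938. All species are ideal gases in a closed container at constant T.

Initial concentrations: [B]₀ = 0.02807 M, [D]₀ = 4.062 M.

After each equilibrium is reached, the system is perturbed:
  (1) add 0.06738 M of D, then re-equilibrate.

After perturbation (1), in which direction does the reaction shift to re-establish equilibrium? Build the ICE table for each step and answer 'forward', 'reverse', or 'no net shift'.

Direction: reverse

Q₀ = 8.5062e+04 vs Keq = 0.004938 ⇒ Q>K, reverse
Step 1:
                    B           D
  init        0.02807       4.062
  Δ             2.497      -3.746
  eq            2.526      0.3158
  solve Keq expr → x = -1.249; check Q = 0.004938
Then add 0.06738 M of D.
Step 2:
                    B           D
  init          2.526      0.3832
  Δ           0.04256    -0.06384
  eq            2.568      0.3193
  solve Keq expr → x = -0.02128; check Q = 0.004938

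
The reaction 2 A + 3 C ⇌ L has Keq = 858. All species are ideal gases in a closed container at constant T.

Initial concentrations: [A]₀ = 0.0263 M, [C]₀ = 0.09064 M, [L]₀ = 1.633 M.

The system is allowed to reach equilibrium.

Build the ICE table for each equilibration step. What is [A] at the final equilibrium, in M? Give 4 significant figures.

[A]_eq = 0.2017 M

Q₀ = 3.1704e+06 vs Keq = 858 ⇒ Q>K, reverse
Step 1:
                   A          C          L
  Initial     0.0263    0.09064      1.633
  Change      0.1754     0.2631    -0.0877
  Equil       0.2017     0.3537      1.545
  solve Keq expr → x = -0.0877; check Q = 858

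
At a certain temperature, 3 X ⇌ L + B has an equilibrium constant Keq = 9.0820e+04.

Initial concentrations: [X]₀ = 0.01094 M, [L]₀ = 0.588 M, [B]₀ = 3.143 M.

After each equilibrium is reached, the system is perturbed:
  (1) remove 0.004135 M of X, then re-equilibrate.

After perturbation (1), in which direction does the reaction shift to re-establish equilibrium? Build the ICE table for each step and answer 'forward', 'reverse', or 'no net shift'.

Direction: reverse

Q₀ = 1.4115e+06 vs Keq = 9.0820e+04 ⇒ Q>K, reverse
Step 1:
                  X         L         B
  I         0.01094     0.588     3.143
  C         0.01626  -0.00542  -0.00542
  E          0.0272    0.5826     3.138
  solve Keq expr → x = -0.00542; check Q = 9.0820e+04
Then remove 0.004135 M of X.
Step 2:
                  X         L         B
  I         0.02307    0.5826     3.138
  C         0.00411  -0.00137  -0.00137
  E         0.02718    0.5812     3.136
  solve Keq expr → x = -0.00137; check Q = 9.0820e+04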